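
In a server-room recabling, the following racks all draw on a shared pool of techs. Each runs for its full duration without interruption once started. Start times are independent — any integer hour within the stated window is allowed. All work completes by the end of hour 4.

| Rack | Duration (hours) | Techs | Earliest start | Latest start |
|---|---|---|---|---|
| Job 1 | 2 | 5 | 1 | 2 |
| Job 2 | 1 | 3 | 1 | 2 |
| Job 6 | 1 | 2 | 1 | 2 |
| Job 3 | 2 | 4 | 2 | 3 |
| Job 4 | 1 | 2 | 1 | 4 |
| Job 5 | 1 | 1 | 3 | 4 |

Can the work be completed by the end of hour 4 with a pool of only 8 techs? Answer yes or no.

yes

Schedule Job 1@1, Job 2@1, Job 6@2, Job 3@3, Job 4@3, Job 5@3: h1:8  h2:7  h3:7  h4:4 — peak 8 ≤ 8.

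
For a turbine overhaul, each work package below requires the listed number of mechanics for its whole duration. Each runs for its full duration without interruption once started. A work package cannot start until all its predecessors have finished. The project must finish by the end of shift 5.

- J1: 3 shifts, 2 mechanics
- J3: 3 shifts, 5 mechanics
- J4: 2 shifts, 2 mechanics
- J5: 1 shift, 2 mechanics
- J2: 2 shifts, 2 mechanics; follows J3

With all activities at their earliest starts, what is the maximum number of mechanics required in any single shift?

11

Early-start schedule: J1@1, J3@1, J4@1, J5@1, J2@4.
Load per shift: shift 1: 11, shift 2: 9, shift 3: 7, shift 4: 2, shift 5: 2.
Peak is 11.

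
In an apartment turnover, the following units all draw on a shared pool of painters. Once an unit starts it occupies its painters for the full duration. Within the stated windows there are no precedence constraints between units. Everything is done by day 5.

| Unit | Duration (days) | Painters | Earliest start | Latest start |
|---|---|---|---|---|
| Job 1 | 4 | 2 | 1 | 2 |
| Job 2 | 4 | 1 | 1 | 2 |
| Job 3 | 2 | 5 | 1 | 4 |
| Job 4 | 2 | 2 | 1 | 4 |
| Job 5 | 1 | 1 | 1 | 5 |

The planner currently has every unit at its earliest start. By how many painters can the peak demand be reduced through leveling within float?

3

Early-start peak: d1:11  d2:10  d3:3  d4:3  d5:0 ⇒ 11.
Leveled (Job 1@1, Job 2@1, Job 3@1, Job 4@3, Job 5@3): d1:8  d2:8  d3:6  d4:5  d5:0 ⇒ 8.
Reduction 11 − 8 = 3.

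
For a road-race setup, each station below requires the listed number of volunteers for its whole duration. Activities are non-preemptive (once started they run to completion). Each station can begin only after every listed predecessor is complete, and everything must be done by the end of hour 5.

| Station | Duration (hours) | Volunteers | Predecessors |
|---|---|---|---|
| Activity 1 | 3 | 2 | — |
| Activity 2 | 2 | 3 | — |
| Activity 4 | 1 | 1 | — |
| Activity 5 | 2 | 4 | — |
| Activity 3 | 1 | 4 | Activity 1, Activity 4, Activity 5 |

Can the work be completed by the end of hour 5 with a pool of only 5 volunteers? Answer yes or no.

The minimum achievable peak is 6; 5 < 6, so no feasible schedule stays within the cap.

no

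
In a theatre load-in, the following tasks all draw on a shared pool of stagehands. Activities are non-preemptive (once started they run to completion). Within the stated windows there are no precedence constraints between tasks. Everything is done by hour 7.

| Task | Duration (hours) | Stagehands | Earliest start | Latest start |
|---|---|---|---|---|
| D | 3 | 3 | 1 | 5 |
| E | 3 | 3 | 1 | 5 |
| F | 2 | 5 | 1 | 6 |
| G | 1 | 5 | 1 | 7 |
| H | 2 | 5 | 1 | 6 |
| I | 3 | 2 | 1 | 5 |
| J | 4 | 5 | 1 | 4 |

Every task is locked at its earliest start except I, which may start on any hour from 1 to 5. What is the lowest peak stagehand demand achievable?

26

I@1: h1:28  h2:23  h3:13  h4:5  h5:0  h6:0  h7:0 → peak 28
I@2: h1:26  h2:23  h3:13  h4:7  h5:0  h6:0  h7:0 → peak 26
I@3: h1:26  h2:21  h3:13  h4:7  h5:2  h6:0  h7:0 → peak 26
I@4: h1:26  h2:21  h3:11  h4:7  h5:2  h6:2  h7:0 → peak 26
I@5: h1:26  h2:21  h3:11  h4:5  h5:2  h6:2  h7:2 → peak 26
Best is I@2, peak 26.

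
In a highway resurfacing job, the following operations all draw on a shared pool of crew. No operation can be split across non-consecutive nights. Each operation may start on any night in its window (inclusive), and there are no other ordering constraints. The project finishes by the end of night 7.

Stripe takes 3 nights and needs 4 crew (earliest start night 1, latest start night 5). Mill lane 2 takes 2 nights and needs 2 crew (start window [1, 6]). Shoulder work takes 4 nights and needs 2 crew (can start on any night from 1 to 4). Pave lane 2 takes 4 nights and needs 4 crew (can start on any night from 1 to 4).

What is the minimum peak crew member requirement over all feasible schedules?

6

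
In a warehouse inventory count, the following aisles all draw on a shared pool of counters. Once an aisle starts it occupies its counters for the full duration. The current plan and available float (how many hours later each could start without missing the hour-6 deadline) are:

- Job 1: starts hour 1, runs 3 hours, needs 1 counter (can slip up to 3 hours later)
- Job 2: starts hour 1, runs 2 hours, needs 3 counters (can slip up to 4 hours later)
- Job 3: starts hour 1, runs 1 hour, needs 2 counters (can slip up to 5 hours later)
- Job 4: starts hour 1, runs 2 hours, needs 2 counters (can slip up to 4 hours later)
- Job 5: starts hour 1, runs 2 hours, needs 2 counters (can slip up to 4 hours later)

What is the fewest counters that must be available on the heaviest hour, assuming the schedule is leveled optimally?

4

Early-start (Job 1@1, Job 2@1, Job 3@1, Job 4@1, Job 5@1) gives peak 10: h1:10  h2:8  h3:1  h4:0  h5:0  h6:0.
Shift Job 3→3, Job 4→4, Job 5→4.
Schedule Job 1@1, Job 2@1, Job 3@3, Job 4@4, Job 5@4: h1:4  h2:4  h3:3  h4:4  h5:4  h6:0 — peak 4.
Total counter-hours = 19 over 6 hours ⇒ peak ≥ ⌈19/6⌉ = 4, so 4 is optimal.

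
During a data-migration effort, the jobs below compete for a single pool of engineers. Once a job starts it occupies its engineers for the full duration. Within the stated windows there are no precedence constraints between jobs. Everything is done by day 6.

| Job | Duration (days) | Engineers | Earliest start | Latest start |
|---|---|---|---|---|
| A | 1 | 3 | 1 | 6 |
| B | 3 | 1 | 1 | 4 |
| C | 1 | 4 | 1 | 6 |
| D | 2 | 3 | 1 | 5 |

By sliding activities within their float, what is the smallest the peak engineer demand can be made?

4

Early-start (A@1, B@1, C@1, D@1) gives peak 11: d1:11  d2:4  d3:1  d4:0  d5:0  d6:0.
Shift C→4, D→2.
Schedule A@1, B@1, C@4, D@2: d1:4  d2:4  d3:4  d4:4  d5:0  d6:0 — peak 4.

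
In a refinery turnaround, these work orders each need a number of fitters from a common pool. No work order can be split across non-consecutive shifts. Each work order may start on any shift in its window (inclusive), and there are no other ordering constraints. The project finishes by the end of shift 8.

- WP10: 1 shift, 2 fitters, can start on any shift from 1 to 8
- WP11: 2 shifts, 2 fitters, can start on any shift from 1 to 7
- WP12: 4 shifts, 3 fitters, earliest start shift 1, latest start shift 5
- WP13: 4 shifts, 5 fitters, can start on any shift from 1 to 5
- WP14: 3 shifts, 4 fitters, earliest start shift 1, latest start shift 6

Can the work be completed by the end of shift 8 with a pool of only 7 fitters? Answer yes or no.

Schedule WP10@1, WP11@2, WP12@5, WP13@1, WP14@5: s1:7  s2:7  s3:7  s4:5  s5:7  s6:7  s7:7  s8:3 — peak 7 ≤ 7.

yes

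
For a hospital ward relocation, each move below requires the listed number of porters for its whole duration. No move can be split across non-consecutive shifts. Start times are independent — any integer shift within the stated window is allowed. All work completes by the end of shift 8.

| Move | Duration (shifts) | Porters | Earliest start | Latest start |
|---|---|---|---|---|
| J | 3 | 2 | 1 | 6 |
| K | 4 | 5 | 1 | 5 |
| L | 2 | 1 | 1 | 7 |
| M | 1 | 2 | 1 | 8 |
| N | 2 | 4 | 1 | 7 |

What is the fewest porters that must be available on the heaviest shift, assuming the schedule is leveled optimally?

6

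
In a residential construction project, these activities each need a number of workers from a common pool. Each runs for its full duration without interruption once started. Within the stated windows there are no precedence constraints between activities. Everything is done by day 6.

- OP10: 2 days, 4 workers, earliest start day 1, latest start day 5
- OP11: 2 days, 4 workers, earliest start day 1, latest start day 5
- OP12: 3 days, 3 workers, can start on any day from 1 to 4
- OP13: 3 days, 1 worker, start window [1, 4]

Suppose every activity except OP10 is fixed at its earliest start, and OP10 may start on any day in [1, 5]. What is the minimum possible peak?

8

OP10@1: d1:12  d2:12  d3:4  d4:0  d5:0  d6:0 → peak 12
OP10@2: d1:8  d2:12  d3:8  d4:0  d5:0  d6:0 → peak 12
OP10@3: d1:8  d2:8  d3:8  d4:4  d5:0  d6:0 → peak 8
OP10@4: d1:8  d2:8  d3:4  d4:4  d5:4  d6:0 → peak 8
OP10@5: d1:8  d2:8  d3:4  d4:0  d5:4  d6:4 → peak 8
Best is OP10@3, peak 8.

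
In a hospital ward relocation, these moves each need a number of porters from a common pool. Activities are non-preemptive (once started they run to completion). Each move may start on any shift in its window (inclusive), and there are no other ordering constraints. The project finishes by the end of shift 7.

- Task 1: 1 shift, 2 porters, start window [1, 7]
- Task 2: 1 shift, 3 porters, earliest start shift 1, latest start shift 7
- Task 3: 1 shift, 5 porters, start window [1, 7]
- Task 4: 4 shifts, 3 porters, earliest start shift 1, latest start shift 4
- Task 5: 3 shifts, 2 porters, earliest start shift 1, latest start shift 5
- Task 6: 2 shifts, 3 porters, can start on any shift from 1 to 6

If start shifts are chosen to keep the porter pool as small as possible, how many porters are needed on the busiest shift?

6

Early-start (Task 1@1, Task 2@1, Task 3@1, Task 4@1, Task 5@1, Task 6@1) gives peak 18: s1:18  s2:8  s3:5  s4:3  s5:0  s6:0  s7:0.
Shift Task 3→2, Task 4→3, Task 5→3, Task 6→6.
Schedule Task 1@1, Task 2@1, Task 3@2, Task 4@3, Task 5@3, Task 6@6: s1:5  s2:5  s3:5  s4:5  s5:5  s6:6  s7:3 — peak 6.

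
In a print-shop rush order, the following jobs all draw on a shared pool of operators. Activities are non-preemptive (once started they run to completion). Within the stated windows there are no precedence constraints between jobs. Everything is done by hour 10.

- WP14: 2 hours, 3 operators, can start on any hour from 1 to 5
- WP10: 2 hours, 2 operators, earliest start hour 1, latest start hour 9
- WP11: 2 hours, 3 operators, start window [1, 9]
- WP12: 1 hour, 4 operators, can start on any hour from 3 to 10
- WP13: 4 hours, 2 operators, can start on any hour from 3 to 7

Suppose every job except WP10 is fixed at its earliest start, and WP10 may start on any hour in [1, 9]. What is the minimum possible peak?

6

WP10@1: h1:8  h2:8  h3:6  h4:2  h5:2  h6:2  h7:0  h8:0  h9:0  h10:0 → peak 8
WP10@2: h1:6  h2:8  h3:8  h4:2  h5:2  h6:2  h7:0  h8:0  h9:0  h10:0 → peak 8
WP10@3: h1:6  h2:6  h3:8  h4:4  h5:2  h6:2  h7:0  h8:0  h9:0  h10:0 → peak 8
WP10@4: h1:6  h2:6  h3:6  h4:4  h5:4  h6:2  h7:0  h8:0  h9:0  h10:0 → peak 6
WP10@5: h1:6  h2:6  h3:6  h4:2  h5:4  h6:4  h7:0  h8:0  h9:0  h10:0 → peak 6
WP10@6: h1:6  h2:6  h3:6  h4:2  h5:2  h6:4  h7:2  h8:0  h9:0  h10:0 → peak 6
WP10@7: h1:6  h2:6  h3:6  h4:2  h5:2  h6:2  h7:2  h8:2  h9:0  h10:0 → peak 6
WP10@8: h1:6  h2:6  h3:6  h4:2  h5:2  h6:2  h7:0  h8:2  h9:2  h10:0 → peak 6
WP10@9: h1:6  h2:6  h3:6  h4:2  h5:2  h6:2  h7:0  h8:0  h9:2  h10:2 → peak 6
Best is WP10@4, peak 6.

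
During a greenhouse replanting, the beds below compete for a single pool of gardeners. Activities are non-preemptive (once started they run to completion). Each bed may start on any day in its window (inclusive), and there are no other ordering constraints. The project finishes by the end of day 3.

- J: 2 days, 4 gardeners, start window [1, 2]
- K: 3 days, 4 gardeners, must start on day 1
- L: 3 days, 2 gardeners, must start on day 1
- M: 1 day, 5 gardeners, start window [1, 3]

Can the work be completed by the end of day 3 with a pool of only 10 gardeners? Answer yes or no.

Total gardener-days = 31; over 3 days the average is 31/3 > 10, so some day must exceed 10.

no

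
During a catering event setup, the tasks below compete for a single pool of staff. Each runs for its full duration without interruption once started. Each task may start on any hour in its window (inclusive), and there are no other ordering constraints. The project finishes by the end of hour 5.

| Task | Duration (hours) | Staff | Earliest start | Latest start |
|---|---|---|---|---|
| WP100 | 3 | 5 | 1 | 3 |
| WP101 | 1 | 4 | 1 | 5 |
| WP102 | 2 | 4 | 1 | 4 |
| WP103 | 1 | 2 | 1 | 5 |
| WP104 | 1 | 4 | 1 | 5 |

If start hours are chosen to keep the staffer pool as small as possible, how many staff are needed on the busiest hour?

8

Early-start (WP100@1, WP101@1, WP102@1, WP103@1, WP104@1) gives peak 19: h1:19  h2:9  h3:5  h4:0  h5:0.
Shift WP101→4, WP102→4, WP104→5.
Schedule WP100@1, WP101@4, WP102@4, WP103@1, WP104@5: h1:7  h2:5  h3:5  h4:8  h5:8 — peak 8.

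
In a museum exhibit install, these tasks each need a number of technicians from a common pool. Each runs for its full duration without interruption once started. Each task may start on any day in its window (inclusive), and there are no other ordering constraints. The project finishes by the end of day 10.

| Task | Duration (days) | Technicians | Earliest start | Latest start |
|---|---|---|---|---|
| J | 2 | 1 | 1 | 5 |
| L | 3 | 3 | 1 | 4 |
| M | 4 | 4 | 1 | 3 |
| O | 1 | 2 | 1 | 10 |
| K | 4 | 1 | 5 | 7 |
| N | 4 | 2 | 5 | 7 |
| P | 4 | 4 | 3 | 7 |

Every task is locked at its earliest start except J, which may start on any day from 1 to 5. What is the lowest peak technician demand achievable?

11

J@1: d1:10  d2:8  d3:11  d4:8  d5:7  d6:7  d7:3  d8:3  d9:0  d10:0 → peak 11
J@2: d1:9  d2:8  d3:12  d4:8  d5:7  d6:7  d7:3  d8:3  d9:0  d10:0 → peak 12
J@3: d1:9  d2:7  d3:12  d4:9  d5:7  d6:7  d7:3  d8:3  d9:0  d10:0 → peak 12
J@4: d1:9  d2:7  d3:11  d4:9  d5:8  d6:7  d7:3  d8:3  d9:0  d10:0 → peak 11
J@5: d1:9  d2:7  d3:11  d4:8  d5:8  d6:8  d7:3  d8:3  d9:0  d10:0 → peak 11
Best is J@1, peak 11.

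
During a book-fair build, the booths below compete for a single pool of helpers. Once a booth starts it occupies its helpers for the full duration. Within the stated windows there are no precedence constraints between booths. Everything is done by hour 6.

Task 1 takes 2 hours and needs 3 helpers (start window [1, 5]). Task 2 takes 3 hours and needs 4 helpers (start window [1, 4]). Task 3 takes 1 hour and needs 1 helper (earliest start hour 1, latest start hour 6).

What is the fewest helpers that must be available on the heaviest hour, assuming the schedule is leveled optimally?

4

Early-start (Task 1@1, Task 2@1, Task 3@1) gives peak 8: h1:8  h2:7  h3:4  h4:0  h5:0  h6:0.
Shift Task 2→3.
Schedule Task 1@1, Task 2@3, Task 3@1: h1:4  h2:3  h3:4  h4:4  h5:4  h6:0 — peak 4.
Total helper-hours = 19 over 6 hours ⇒ peak ≥ ⌈19/6⌉ = 4, so 4 is optimal.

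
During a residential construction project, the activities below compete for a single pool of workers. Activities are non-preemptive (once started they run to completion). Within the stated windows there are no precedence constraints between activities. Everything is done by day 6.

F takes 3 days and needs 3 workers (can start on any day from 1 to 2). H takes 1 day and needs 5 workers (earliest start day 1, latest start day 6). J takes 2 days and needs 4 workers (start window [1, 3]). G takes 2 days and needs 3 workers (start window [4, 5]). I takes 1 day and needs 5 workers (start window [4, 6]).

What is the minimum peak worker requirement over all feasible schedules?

Early-start (F@1, H@1, J@1, G@4, I@4) gives peak 12: d1:12  d2:7  d3:3  d4:8  d5:3  d6:0.
Shift F→2, J→2, I→6.
Schedule F@2, H@1, J@2, G@4, I@6: d1:5  d2:7  d3:7  d4:6  d5:3  d6:5 — peak 7.

7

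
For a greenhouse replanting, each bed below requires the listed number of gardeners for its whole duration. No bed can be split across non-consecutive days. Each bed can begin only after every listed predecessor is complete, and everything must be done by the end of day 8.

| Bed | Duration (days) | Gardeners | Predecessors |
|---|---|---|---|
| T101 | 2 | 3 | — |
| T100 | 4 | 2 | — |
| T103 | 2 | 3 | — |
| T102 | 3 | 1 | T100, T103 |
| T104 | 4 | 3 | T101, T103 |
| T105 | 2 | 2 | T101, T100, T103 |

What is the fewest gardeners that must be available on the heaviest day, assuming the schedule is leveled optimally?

6

Early-start (T101@1, T100@1, T103@1, T102@5, T104@3, T105@5) gives peak 8: d1:8  d2:8  d3:5  d4:5  d5:6  d6:6  d7:1  d8:0.
Shift T103→3, T104→5.
Schedule T101@1, T100@1, T103@3, T102@5, T104@5, T105@5: d1:5  d2:5  d3:5  d4:5  d5:6  d6:6  d7:4  d8:3 — peak 6.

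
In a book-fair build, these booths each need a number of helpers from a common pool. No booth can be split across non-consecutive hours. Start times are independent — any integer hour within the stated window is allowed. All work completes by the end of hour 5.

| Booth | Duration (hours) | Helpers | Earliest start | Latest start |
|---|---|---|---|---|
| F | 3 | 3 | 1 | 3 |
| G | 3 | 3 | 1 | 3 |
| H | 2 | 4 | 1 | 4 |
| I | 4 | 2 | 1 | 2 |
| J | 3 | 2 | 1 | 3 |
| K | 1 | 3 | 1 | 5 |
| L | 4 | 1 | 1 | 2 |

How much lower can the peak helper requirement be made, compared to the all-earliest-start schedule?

7

Early-start peak: h1:18  h2:15  h3:11  h4:3  h5:0 ⇒ 18.
Leveled (F@1, G@1, H@4, I@1, J@1, K@4, L@1): h1:11  h2:11  h3:11  h4:10  h5:4 ⇒ 11.
Reduction 18 − 11 = 7.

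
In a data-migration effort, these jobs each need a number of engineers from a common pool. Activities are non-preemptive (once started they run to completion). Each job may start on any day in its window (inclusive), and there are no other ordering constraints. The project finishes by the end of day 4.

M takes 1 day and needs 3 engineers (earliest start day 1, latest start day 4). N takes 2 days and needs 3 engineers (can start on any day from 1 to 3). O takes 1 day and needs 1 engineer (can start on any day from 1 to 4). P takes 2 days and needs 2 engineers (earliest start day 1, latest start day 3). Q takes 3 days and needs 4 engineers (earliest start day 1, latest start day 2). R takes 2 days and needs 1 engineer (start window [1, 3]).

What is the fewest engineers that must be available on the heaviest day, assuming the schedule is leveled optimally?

Early-start (M@1, N@1, O@1, P@1, Q@1, R@1) gives peak 14: d1:14  d2:10  d3:4  d4:0.
Shift P→3, Q→2, R→3.
Schedule M@1, N@1, O@1, P@3, Q@2, R@3: d1:7  d2:7  d3:7  d4:7 — peak 7.
Total engineer-days = 28 over 4 days ⇒ peak ≥ ⌈28/4⌉ = 7, so 7 is optimal.

7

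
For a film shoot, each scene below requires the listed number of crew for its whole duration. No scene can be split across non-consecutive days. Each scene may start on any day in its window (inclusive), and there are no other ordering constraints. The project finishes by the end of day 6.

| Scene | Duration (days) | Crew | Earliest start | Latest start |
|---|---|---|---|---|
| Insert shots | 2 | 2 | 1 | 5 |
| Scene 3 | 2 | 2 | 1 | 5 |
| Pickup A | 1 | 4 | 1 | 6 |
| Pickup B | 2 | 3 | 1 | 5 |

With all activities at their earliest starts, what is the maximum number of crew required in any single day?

11

Early-start schedule: Insert shots@1, Scene 3@1, Pickup A@1, Pickup B@1.
Load per day: day 1: 11, day 2: 7, day 3: 0, day 4: 0, day 5: 0, day 6: 0.
Peak is 11.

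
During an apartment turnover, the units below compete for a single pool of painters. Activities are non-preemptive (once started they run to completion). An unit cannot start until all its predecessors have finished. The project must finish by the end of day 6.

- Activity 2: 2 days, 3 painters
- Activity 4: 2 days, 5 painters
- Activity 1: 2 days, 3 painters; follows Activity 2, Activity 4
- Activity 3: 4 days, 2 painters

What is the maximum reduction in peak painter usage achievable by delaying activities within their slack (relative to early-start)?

5

Early-start peak: d1:10  d2:10  d3:5  d4:5  d5:0  d6:0 ⇒ 10.
Leveled (Activity 2@3, Activity 4@1, Activity 1@5, Activity 3@3): d1:5  d2:5  d3:5  d4:5  d5:5  d6:5 ⇒ 5.
Reduction 10 − 5 = 5.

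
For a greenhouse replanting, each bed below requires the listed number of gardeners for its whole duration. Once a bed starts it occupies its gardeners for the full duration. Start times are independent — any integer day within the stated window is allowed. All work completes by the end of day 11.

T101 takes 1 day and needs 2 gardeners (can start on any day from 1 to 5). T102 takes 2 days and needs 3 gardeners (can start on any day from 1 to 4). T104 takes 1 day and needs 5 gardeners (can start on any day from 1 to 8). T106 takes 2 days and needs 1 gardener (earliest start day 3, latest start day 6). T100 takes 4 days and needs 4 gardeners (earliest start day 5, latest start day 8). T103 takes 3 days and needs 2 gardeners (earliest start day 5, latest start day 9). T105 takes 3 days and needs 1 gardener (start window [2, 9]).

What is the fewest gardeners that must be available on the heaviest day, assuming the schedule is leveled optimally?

Early-start (T101@1, T102@1, T104@1, T106@3, T100@5, T103@5, T105@2) gives peak 10: d1:10  d2:4  d3:2  d4:2  d5:6  d6:6  d7:6  d8:4  d9:0  d10:0  d11:0.
Shift T104→3, T106→4, T103→9, T105→6.
Schedule T101@1, T102@1, T104@3, T106@4, T100@5, T103@9, T105@6: d1:5  d2:3  d3:5  d4:1  d5:5  d6:5  d7:5  d8:5  d9:2  d10:2  d11:2 — peak 5.

5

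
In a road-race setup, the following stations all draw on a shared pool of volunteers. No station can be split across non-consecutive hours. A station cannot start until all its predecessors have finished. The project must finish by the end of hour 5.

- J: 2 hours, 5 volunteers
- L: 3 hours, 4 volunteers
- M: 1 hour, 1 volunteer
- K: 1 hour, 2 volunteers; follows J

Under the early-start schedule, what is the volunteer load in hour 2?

9

At early start, hour 2 has: J, L.
Demand: 5 + 4 = 9.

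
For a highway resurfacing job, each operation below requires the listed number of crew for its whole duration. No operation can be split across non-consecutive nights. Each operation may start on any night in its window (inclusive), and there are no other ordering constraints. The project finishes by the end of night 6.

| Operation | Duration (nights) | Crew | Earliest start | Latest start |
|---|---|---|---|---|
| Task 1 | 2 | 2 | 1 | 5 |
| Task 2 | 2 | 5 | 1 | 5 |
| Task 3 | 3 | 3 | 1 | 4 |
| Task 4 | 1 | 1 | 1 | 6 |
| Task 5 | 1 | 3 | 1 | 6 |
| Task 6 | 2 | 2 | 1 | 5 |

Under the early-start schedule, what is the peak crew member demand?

16

Early-start schedule: Task 1@1, Task 2@1, Task 3@1, Task 4@1, Task 5@1, Task 6@1.
Load per night: night 1: 16, night 2: 12, night 3: 3, night 4: 0, night 5: 0, night 6: 0.
Peak is 16.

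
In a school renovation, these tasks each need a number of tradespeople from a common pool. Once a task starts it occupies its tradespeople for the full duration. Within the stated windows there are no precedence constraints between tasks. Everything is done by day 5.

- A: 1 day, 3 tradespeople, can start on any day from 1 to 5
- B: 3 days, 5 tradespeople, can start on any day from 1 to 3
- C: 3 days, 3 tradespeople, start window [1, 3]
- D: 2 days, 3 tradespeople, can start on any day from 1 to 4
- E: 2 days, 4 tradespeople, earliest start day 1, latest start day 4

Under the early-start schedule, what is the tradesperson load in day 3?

8

At early start, day 3 has: B, C.
Demand: 5 + 3 = 8.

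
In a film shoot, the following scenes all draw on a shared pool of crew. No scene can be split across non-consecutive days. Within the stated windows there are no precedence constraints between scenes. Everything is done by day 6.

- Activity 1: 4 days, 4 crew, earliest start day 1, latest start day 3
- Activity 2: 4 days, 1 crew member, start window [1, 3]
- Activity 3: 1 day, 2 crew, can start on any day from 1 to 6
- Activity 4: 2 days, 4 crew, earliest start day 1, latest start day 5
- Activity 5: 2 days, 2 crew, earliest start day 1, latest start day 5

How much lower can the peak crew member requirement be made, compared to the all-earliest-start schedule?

6

Early-start peak: d1:13  d2:11  d3:5  d4:5  d5:0  d6:0 ⇒ 13.
Leveled (Activity 1@1, Activity 2@1, Activity 3@1, Activity 4@5, Activity 5@2): d1:7  d2:7  d3:7  d4:5  d5:4  d6:4 ⇒ 7.
Reduction 13 − 7 = 6.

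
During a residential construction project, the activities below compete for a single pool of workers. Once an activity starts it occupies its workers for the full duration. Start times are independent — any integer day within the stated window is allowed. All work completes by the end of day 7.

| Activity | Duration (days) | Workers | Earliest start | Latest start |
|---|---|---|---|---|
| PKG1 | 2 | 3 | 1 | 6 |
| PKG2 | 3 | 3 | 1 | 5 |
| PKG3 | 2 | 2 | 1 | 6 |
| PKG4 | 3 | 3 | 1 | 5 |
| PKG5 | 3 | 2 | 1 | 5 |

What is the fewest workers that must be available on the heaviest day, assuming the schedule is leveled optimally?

6

Early-start (PKG1@1, PKG2@1, PKG3@1, PKG4@1, PKG5@1) gives peak 13: d1:13  d2:13  d3:8  d4:0  d5:0  d6:0  d7:0.
Shift PKG3→3, PKG4→4, PKG5→5.
Schedule PKG1@1, PKG2@1, PKG3@3, PKG4@4, PKG5@5: d1:6  d2:6  d3:5  d4:5  d5:5  d6:5  d7:2 — peak 6.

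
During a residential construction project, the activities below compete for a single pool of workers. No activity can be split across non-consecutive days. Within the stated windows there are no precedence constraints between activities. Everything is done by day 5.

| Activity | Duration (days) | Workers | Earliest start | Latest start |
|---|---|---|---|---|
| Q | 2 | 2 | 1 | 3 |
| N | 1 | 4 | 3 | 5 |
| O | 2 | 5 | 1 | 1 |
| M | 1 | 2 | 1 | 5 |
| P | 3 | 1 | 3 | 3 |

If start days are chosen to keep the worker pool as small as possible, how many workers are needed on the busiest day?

5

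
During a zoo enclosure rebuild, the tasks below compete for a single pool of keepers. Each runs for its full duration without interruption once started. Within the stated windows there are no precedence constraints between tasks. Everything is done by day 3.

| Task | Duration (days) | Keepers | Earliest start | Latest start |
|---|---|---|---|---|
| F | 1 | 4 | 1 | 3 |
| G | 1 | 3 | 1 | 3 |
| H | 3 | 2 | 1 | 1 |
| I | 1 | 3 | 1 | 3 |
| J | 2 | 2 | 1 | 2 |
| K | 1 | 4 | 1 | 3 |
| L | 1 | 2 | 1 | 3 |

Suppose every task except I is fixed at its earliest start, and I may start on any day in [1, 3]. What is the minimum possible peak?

17

I@1: d1:20  d2:4  d3:2 → peak 20
I@2: d1:17  d2:7  d3:2 → peak 17
I@3: d1:17  d2:4  d3:5 → peak 17
Best is I@2, peak 17.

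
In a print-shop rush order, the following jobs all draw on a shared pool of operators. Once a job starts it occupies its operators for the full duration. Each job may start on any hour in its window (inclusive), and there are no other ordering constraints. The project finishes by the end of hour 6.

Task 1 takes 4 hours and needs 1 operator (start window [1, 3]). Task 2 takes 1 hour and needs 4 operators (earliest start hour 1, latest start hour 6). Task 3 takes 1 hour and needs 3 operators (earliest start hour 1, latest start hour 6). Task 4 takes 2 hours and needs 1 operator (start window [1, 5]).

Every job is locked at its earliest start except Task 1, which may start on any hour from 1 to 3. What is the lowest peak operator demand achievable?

8

Task 1@1: h1:9  h2:2  h3:1  h4:1  h5:0  h6:0 → peak 9
Task 1@2: h1:8  h2:2  h3:1  h4:1  h5:1  h6:0 → peak 8
Task 1@3: h1:8  h2:1  h3:1  h4:1  h5:1  h6:1 → peak 8
Best is Task 1@2, peak 8.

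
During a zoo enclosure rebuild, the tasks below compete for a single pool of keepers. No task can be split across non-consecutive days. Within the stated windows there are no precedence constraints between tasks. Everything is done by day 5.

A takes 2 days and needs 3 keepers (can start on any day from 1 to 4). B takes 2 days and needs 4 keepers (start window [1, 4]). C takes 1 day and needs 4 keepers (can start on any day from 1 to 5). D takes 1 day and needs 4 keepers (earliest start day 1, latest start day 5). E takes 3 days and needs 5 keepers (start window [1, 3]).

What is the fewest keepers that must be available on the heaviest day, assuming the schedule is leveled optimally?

Early-start (A@1, B@1, C@1, D@1, E@1) gives peak 20: d1:20  d2:12  d3:5  d4:0  d5:0.
Shift B→4, C→4, D→5.
Schedule A@1, B@4, C@4, D@5, E@1: d1:8  d2:8  d3:5  d4:8  d5:8 — peak 8.
Total keeper-days = 37 over 5 days ⇒ peak ≥ ⌈37/5⌉ = 8, so 8 is optimal.

8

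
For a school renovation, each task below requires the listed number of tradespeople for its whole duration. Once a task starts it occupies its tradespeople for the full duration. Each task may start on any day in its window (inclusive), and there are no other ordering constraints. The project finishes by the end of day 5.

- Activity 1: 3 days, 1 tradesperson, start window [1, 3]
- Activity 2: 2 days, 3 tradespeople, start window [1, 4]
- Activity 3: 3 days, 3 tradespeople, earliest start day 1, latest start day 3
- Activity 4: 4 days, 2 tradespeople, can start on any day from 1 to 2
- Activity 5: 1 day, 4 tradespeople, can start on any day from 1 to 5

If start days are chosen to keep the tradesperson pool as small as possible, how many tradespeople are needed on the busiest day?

Early-start (Activity 1@1, Activity 2@1, Activity 3@1, Activity 4@1, Activity 5@1) gives peak 13: d1:13  d2:9  d3:6  d4:2  d5:0.
Shift Activity 3→3, Activity 5→5.
Schedule Activity 1@1, Activity 2@1, Activity 3@3, Activity 4@1, Activity 5@5: d1:6  d2:6  d3:6  d4:5  d5:7 — peak 7.

7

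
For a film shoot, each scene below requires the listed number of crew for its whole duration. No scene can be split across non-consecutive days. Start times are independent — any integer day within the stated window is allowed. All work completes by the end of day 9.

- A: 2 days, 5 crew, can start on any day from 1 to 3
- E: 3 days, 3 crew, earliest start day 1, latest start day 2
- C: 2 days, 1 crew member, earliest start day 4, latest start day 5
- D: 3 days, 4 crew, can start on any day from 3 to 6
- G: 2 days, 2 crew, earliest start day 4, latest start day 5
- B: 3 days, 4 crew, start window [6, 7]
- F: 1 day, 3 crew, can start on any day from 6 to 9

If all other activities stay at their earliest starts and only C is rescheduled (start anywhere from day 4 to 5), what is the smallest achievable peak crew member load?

C@4: d1:8  d2:8  d3:7  d4:7  d5:7  d6:7  d7:4  d8:4  d9:0 → peak 8
C@5: d1:8  d2:8  d3:7  d4:6  d5:7  d6:8  d7:4  d8:4  d9:0 → peak 8
Best is C@4, peak 8.

8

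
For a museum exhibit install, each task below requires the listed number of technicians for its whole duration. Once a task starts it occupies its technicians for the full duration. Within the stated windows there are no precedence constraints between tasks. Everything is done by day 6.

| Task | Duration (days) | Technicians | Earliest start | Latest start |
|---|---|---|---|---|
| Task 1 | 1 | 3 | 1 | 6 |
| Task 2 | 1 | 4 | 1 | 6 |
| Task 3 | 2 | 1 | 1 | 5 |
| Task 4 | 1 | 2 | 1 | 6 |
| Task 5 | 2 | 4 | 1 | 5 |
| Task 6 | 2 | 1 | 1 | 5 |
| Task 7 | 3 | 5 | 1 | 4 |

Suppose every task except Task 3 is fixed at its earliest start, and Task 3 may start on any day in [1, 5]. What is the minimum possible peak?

Task 3@1: d1:20  d2:11  d3:5  d4:0  d5:0  d6:0 → peak 20
Task 3@2: d1:19  d2:11  d3:6  d4:0  d5:0  d6:0 → peak 19
Task 3@3: d1:19  d2:10  d3:6  d4:1  d5:0  d6:0 → peak 19
Task 3@4: d1:19  d2:10  d3:5  d4:1  d5:1  d6:0 → peak 19
Task 3@5: d1:19  d2:10  d3:5  d4:0  d5:1  d6:1 → peak 19
Best is Task 3@2, peak 19.

19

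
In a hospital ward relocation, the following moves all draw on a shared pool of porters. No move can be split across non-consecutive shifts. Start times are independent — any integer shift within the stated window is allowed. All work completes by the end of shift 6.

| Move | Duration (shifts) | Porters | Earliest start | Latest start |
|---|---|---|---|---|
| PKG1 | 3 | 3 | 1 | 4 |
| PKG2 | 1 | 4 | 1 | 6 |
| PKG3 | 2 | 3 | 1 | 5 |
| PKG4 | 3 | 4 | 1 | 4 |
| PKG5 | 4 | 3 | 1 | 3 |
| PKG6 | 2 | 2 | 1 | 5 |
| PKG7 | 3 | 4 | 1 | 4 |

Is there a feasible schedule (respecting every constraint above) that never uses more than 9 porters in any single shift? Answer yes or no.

no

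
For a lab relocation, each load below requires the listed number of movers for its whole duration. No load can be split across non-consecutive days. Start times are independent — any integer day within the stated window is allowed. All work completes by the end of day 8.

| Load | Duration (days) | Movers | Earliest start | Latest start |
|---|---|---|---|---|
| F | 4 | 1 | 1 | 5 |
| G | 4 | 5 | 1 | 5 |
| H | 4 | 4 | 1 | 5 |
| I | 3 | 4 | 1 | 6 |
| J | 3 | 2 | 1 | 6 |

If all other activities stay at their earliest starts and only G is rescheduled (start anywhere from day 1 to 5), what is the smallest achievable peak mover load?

11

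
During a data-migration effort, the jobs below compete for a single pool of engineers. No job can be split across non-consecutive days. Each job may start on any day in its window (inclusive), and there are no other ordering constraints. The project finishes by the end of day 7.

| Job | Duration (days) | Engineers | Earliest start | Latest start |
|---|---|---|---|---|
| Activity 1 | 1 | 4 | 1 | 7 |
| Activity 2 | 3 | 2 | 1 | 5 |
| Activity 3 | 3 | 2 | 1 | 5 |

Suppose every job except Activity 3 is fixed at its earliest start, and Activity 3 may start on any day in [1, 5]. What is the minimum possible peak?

Activity 3@1: d1:8  d2:4  d3:4  d4:0  d5:0  d6:0  d7:0 → peak 8
Activity 3@2: d1:6  d2:4  d3:4  d4:2  d5:0  d6:0  d7:0 → peak 6
Activity 3@3: d1:6  d2:2  d3:4  d4:2  d5:2  d6:0  d7:0 → peak 6
Activity 3@4: d1:6  d2:2  d3:2  d4:2  d5:2  d6:2  d7:0 → peak 6
Activity 3@5: d1:6  d2:2  d3:2  d4:0  d5:2  d6:2  d7:2 → peak 6
Best is Activity 3@2, peak 6.

6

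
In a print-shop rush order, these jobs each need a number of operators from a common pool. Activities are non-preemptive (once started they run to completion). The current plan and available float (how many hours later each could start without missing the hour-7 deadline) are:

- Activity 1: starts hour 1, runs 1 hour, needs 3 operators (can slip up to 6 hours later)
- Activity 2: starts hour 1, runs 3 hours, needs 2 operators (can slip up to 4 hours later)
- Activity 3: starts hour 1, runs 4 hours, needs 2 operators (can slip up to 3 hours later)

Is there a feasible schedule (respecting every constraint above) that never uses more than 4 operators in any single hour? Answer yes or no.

Schedule Activity 1@1, Activity 2@2, Activity 3@2: h1:3  h2:4  h3:4  h4:4  h5:2  h6:0  h7:0 — peak 4 ≤ 4.

yes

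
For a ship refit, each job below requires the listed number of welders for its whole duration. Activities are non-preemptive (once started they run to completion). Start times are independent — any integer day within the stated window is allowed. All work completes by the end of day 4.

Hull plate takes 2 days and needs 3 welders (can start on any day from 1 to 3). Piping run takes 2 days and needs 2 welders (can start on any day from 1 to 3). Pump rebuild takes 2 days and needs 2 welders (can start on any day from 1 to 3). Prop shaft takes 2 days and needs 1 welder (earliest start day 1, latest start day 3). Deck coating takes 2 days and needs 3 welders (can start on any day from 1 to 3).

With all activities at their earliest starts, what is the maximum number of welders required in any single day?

11

Early-start schedule: Hull plate@1, Piping run@1, Pump rebuild@1, Prop shaft@1, Deck coating@1.
Load per day: day 1: 11, day 2: 11, day 3: 0, day 4: 0.
Peak is 11.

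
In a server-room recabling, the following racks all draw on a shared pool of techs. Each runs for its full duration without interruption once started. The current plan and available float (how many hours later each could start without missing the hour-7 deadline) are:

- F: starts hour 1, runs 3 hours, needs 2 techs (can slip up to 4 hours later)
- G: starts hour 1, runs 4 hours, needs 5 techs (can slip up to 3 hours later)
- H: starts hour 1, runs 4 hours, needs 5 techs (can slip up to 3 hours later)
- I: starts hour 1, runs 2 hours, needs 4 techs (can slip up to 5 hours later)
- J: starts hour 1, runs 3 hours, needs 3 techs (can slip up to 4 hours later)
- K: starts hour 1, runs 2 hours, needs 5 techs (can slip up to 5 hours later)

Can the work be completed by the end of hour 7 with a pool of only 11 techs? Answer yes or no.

no

The minimum achievable peak is 12; 11 < 12, so no feasible schedule stays within the cap.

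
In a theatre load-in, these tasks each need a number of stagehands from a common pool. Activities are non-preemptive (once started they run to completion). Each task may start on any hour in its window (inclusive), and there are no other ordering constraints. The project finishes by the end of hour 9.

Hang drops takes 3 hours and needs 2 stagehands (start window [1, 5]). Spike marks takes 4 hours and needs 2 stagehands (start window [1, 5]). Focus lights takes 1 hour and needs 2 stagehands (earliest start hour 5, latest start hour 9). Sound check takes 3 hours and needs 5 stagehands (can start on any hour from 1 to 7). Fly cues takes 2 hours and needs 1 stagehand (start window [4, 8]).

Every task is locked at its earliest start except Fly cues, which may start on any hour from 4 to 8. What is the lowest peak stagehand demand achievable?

9

Fly cues@4: h1:9  h2:9  h3:9  h4:3  h5:3  h6:0  h7:0  h8:0  h9:0 → peak 9
Fly cues@5: h1:9  h2:9  h3:9  h4:2  h5:3  h6:1  h7:0  h8:0  h9:0 → peak 9
Fly cues@6: h1:9  h2:9  h3:9  h4:2  h5:2  h6:1  h7:1  h8:0  h9:0 → peak 9
Fly cues@7: h1:9  h2:9  h3:9  h4:2  h5:2  h6:0  h7:1  h8:1  h9:0 → peak 9
Fly cues@8: h1:9  h2:9  h3:9  h4:2  h5:2  h6:0  h7:0  h8:1  h9:1 → peak 9
Best is Fly cues@4, peak 9.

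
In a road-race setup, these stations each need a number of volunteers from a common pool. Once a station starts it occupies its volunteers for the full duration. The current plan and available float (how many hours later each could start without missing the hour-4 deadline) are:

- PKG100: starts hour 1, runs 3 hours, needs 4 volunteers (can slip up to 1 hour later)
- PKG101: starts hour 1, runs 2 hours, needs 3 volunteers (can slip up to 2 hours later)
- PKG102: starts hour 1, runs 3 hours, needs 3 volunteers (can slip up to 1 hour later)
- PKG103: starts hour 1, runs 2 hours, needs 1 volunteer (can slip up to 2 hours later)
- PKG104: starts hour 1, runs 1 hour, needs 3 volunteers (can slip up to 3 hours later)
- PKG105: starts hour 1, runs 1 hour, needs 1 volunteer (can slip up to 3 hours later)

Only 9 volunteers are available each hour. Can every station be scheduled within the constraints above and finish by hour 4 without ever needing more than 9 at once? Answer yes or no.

no

The minimum achievable peak is 10; 9 < 10, so no feasible schedule stays within the cap.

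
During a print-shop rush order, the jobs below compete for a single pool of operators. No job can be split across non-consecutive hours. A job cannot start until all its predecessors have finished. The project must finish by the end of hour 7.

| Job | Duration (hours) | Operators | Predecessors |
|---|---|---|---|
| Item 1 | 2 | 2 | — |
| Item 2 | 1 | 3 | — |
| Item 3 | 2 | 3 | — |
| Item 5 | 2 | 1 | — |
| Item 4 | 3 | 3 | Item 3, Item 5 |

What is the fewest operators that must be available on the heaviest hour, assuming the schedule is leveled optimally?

Early-start (Item 1@1, Item 2@1, Item 3@1, Item 5@1, Item 4@3) gives peak 9: h1:9  h2:6  h3:3  h4:3  h5:3  h6:0  h7:0.
Shift Item 3→2, Item 5→3, Item 4→5.
Schedule Item 1@1, Item 2@1, Item 3@2, Item 5@3, Item 4@5: h1:5  h2:5  h3:4  h4:1  h5:3  h6:3  h7:3 — peak 5.

5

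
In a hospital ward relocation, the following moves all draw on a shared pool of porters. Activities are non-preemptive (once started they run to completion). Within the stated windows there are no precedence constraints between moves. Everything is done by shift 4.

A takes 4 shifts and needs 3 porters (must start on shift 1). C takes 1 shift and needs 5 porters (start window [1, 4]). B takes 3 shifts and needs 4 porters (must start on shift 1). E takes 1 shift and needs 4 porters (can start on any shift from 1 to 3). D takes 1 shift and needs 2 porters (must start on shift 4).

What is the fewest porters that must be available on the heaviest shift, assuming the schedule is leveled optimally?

Early-start (A@1, C@1, B@1, E@1, D@4) gives peak 16: s1:16  s2:7  s3:7  s4:5.
Shift C→4.
Schedule A@1, C@4, B@1, E@1, D@4: s1:11  s2:7  s3:7  s4:10 — peak 11.
No arrangement of the 12 feasible schedules does better.

11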